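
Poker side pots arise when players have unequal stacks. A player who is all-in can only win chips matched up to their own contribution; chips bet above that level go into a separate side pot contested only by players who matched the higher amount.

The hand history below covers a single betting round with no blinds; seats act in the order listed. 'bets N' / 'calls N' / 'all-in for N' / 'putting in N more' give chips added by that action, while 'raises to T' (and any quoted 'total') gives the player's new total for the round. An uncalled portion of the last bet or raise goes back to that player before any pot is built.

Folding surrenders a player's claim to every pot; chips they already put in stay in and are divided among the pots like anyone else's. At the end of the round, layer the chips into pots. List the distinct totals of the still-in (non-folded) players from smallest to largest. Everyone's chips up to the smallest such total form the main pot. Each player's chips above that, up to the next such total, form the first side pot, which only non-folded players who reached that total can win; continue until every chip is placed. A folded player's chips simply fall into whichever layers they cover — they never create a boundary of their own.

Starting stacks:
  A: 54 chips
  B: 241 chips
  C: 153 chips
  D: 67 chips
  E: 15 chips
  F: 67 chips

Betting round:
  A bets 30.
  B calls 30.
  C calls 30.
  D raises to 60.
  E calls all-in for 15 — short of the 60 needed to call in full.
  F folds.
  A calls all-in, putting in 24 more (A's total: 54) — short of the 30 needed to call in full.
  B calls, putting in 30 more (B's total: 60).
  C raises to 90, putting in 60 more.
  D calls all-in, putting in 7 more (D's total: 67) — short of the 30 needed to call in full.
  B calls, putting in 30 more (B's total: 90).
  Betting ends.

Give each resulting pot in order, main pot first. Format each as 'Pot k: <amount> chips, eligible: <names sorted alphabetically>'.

Pot 1: 75 chips, eligible: A, B, C, D, E
Pot 2: 156 chips, eligible: A, B, C, D
Pot 3: 39 chips, eligible: B, C, D
Pot 4: 46 chips, eligible: B, C

Derivation:
Contributions: A=54, B=90, C=90, D=67, E=15
Folded: F
Pot levels (distinct totals of non-folded players): 15, 54, 67, 90
Layer 1-15: 15 each from A, B, C, D, E = 15*5 = 75 chips; eligible A, B, C, D, E
Layer 16-54: 39 each from A, B, C, D = 39*4 = 156 chips; eligible A, B, C, D
Layer 55-67: 13 each from B, C, D = 13*3 = 39 chips; eligible B, C, D
Layer 68-90: 23 each from B, C = 23*2 = 46 chips; eligible B, C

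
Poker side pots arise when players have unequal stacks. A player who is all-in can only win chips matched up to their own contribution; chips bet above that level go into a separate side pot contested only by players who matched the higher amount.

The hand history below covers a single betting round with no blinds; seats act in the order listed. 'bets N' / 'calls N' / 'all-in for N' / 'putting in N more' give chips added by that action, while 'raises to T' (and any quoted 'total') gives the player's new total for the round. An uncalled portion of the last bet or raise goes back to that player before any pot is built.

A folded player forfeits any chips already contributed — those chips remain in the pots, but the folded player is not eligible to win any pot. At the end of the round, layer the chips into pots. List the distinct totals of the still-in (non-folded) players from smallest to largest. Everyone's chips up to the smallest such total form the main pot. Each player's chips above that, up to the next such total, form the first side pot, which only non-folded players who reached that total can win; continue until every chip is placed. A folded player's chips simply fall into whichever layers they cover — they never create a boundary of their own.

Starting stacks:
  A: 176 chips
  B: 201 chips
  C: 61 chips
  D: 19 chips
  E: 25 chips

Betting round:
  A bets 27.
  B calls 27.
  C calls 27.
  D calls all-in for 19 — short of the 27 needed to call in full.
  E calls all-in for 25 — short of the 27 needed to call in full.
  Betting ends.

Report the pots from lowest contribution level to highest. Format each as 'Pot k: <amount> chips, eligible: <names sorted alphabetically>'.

Contributions: A=27, B=27, C=27, D=19, E=25
Pot levels (distinct totals of non-folded players): 19, 25, 27
Layer 1-19: 19 each from A, B, C, D, E = 19*5 = 95 chips; eligible A, B, C, D, E
Layer 20-25: 6 each from A, B, C, E = 6*4 = 24 chips; eligible A, B, C, E
Layer 26-27: 2 each from A, B, C = 2*3 = 6 chips; eligible A, B, C

Pot 1: 95 chips, eligible: A, B, C, D, E
Pot 2: 24 chips, eligible: A, B, C, E
Pot 3: 6 chips, eligible: A, B, C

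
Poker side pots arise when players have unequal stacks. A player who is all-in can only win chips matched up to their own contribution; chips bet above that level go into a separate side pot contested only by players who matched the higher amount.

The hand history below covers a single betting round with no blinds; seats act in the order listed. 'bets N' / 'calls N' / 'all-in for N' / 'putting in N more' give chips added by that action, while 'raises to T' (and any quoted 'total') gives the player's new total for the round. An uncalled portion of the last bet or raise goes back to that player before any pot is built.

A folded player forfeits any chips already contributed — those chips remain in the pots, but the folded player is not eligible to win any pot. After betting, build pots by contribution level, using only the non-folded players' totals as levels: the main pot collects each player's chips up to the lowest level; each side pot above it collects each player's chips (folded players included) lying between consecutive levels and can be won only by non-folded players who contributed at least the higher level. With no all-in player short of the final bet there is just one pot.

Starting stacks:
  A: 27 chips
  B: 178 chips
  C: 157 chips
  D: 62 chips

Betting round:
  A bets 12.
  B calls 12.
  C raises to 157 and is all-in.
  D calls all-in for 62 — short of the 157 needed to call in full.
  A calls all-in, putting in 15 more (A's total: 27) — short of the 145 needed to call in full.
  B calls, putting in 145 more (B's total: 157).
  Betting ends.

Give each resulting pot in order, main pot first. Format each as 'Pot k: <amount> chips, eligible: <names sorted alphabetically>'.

Pot 1: 108 chips, eligible: A, B, C, D
Pot 2: 105 chips, eligible: B, C, D
Pot 3: 190 chips, eligible: B, C

Derivation:
Contributions: A=27, B=157, C=157, D=62
Pot levels (distinct totals of non-folded players): 27, 62, 157
Layer 1-27: 27 each from A, B, C, D = 27*4 = 108 chips; eligible A, B, C, D
Layer 28-62: 35 each from B, C, D = 35*3 = 105 chips; eligible B, C, D
Layer 63-157: 95 each from B, C = 95*2 = 190 chips; eligible B, C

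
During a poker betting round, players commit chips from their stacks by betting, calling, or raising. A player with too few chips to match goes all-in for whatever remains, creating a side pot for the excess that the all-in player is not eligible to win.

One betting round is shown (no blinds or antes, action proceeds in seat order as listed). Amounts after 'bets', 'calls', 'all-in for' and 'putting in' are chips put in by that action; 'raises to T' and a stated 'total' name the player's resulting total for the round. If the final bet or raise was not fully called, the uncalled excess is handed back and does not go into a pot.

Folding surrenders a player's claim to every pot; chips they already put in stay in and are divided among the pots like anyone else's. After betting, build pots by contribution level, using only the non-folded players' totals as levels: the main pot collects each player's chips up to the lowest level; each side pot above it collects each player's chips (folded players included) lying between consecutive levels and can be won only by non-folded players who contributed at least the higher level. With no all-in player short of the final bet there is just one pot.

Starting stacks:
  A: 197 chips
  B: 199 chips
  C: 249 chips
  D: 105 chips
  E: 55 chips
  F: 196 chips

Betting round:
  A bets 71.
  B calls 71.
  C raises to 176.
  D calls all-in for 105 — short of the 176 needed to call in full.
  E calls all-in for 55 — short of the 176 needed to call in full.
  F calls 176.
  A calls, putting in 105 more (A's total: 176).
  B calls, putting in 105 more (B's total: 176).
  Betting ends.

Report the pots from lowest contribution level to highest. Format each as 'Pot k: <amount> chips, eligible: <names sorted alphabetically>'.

Contributions: A=176, B=176, C=176, D=105, E=55, F=176
Pot levels (distinct totals of non-folded players): 55, 105, 176
Layer 1-55: 55 each from A, B, C, D, E, F = 55*6 = 330 chips; eligible A, B, C, D, E, F
Layer 56-105: 50 each from A, B, C, D, F = 50*5 = 250 chips; eligible A, B, C, D, F
Layer 106-176: 71 each from A, B, C, F = 71*4 = 284 chips; eligible A, B, C, F

Pot 1: 330 chips, eligible: A, B, C, D, E, F
Pot 2: 250 chips, eligible: A, B, C, D, F
Pot 3: 284 chips, eligible: A, B, C, F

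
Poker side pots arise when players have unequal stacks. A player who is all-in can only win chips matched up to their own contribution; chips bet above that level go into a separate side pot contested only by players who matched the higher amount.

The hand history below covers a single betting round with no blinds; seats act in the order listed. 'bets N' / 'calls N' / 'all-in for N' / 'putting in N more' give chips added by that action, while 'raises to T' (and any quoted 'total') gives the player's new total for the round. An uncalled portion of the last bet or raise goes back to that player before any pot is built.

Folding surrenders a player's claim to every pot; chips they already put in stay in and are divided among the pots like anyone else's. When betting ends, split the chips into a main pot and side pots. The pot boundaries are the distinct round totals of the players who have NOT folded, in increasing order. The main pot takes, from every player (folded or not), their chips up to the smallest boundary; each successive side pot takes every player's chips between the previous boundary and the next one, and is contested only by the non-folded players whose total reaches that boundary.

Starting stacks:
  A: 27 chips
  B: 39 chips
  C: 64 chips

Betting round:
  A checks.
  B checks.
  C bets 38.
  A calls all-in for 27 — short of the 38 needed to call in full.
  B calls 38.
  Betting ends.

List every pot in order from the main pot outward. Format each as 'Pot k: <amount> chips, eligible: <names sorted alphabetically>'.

Contributions: A=27, B=38, C=38
Pot levels (distinct totals of non-folded players): 27, 38
Layer 1-27: 27 each from A, B, C = 27*3 = 81 chips; eligible A, B, C
Layer 28-38: 11 each from B, C = 11*2 = 22 chips; eligible B, C

Pot 1: 81 chips, eligible: A, B, C
Pot 2: 22 chips, eligible: B, C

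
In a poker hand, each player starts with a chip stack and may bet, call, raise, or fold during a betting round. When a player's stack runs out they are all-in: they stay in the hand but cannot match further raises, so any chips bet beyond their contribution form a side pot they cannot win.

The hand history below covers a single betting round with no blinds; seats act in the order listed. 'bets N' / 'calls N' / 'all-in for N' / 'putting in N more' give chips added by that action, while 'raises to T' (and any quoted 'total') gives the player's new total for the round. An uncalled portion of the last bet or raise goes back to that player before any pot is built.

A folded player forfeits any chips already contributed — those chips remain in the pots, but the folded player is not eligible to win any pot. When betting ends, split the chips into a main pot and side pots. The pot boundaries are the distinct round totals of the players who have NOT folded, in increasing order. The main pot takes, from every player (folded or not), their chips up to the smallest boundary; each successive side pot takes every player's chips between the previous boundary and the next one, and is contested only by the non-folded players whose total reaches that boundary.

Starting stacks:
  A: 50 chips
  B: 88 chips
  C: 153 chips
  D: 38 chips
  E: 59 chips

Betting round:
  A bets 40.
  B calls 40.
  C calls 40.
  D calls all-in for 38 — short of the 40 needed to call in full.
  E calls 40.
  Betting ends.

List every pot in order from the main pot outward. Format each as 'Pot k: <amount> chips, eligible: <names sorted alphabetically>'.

Contributions: A=40, B=40, C=40, D=38, E=40
Pot levels (distinct totals of non-folded players): 38, 40
Layer 1-38: 38 each from A, B, C, D, E = 38*5 = 190 chips; eligible A, B, C, D, E
Layer 39-40: 2 each from A, B, C, E = 2*4 = 8 chips; eligible A, B, C, E

Pot 1: 190 chips, eligible: A, B, C, D, E
Pot 2: 8 chips, eligible: A, B, C, E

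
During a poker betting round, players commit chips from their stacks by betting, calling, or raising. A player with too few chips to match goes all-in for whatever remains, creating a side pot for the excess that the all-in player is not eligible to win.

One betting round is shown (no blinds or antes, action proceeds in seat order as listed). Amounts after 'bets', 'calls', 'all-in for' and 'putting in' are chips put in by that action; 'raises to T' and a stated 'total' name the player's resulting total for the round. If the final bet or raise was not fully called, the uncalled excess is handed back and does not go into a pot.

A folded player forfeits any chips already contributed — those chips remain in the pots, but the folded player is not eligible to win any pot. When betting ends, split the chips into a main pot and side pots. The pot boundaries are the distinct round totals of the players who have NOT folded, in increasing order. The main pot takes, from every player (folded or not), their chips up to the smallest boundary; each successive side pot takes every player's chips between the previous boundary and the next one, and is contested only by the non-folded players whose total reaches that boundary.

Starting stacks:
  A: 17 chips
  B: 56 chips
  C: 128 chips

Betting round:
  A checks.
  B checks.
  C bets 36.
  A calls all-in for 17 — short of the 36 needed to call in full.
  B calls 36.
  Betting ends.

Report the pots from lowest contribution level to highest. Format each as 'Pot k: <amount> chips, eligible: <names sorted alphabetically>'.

Pot 1: 51 chips, eligible: A, B, C
Pot 2: 38 chips, eligible: B, C

Derivation:
Contributions: A=17, B=36, C=36
Pot levels (distinct totals of non-folded players): 17, 36
Layer 1-17: 17 each from A, B, C = 17*3 = 51 chips; eligible A, B, C
Layer 18-36: 19 each from B, C = 19*2 = 38 chips; eligible B, C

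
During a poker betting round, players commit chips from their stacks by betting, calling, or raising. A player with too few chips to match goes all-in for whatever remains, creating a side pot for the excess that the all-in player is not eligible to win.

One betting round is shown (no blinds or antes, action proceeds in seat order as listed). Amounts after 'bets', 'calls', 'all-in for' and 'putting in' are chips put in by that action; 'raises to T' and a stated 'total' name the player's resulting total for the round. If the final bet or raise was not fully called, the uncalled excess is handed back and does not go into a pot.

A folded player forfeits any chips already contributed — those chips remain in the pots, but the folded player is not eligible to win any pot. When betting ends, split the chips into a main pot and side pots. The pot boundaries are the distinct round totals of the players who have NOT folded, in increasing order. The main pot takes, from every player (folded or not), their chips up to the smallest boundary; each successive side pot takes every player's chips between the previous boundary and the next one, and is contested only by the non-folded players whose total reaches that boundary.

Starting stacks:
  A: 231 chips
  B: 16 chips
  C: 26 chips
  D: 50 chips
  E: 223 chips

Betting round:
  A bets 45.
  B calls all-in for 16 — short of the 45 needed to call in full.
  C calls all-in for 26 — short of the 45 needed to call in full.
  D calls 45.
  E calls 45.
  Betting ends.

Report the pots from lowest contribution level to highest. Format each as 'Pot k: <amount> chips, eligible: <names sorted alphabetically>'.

Pot 1: 80 chips, eligible: A, B, C, D, E
Pot 2: 40 chips, eligible: A, C, D, E
Pot 3: 57 chips, eligible: A, D, E

Derivation:
Contributions: A=45, B=16, C=26, D=45, E=45
Pot levels (distinct totals of non-folded players): 16, 26, 45
Layer 1-16: 16 each from A, B, C, D, E = 16*5 = 80 chips; eligible A, B, C, D, E
Layer 17-26: 10 each from A, C, D, E = 10*4 = 40 chips; eligible A, C, D, E
Layer 27-45: 19 each from A, D, E = 19*3 = 57 chips; eligible A, D, E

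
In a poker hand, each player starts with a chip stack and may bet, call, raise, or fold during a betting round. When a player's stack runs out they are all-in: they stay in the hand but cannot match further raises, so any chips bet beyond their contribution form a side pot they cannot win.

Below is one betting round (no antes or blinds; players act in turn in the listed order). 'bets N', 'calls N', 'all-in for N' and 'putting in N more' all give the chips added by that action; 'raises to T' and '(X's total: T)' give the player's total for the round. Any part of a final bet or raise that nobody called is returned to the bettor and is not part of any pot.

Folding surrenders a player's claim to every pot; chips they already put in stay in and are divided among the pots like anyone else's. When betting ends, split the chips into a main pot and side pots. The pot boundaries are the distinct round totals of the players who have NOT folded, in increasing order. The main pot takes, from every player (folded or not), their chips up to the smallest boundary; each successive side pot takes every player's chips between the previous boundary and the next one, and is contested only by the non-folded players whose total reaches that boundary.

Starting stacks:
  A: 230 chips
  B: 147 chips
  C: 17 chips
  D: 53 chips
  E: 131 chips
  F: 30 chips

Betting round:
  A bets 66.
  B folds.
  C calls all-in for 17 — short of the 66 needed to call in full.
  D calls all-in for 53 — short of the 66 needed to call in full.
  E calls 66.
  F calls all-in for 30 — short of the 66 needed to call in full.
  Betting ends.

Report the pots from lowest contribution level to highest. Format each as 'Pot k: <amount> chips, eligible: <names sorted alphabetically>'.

Pot 1: 85 chips, eligible: A, C, D, E, F
Pot 2: 52 chips, eligible: A, D, E, F
Pot 3: 69 chips, eligible: A, D, E
Pot 4: 26 chips, eligible: A, E

Derivation:
Contributions: A=66, C=17, D=53, E=66, F=30
Folded: B
Pot levels (distinct totals of non-folded players): 17, 30, 53, 66
Layer 1-17: 17 each from A, C, D, E, F = 17*5 = 85 chips; eligible A, C, D, E, F
Layer 18-30: 13 each from A, D, E, F = 13*4 = 52 chips; eligible A, D, E, F
Layer 31-53: 23 each from A, D, E = 23*3 = 69 chips; eligible A, D, E
Layer 54-66: 13 each from A, E = 13*2 = 26 chips; eligible A, E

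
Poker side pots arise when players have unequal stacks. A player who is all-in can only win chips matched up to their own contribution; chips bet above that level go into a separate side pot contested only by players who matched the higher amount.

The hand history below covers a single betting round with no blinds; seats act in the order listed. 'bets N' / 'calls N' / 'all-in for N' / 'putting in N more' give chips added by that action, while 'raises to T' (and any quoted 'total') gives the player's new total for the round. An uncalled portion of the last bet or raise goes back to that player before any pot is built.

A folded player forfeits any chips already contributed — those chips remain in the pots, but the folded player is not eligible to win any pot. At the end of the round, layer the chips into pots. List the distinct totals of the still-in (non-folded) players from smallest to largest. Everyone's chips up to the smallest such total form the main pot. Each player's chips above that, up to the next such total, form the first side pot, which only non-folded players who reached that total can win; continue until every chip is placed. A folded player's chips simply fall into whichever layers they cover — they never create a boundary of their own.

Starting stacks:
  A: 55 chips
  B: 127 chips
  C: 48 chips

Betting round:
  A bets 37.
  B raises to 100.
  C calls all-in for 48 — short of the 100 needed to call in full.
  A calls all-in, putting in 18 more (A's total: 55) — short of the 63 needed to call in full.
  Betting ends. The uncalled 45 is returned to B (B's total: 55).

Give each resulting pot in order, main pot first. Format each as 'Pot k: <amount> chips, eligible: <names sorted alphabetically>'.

Pot 1: 144 chips, eligible: A, B, C
Pot 2: 14 chips, eligible: A, B

Derivation:
Contributions (after 45 returned to B): A=55, B=55, C=48
Pot levels (distinct totals of non-folded players): 48, 55
Layer 1-48: 48 each from A, B, C = 48*3 = 144 chips; eligible A, B, C
Layer 49-55: 7 each from A, B = 7*2 = 14 chips; eligible A, B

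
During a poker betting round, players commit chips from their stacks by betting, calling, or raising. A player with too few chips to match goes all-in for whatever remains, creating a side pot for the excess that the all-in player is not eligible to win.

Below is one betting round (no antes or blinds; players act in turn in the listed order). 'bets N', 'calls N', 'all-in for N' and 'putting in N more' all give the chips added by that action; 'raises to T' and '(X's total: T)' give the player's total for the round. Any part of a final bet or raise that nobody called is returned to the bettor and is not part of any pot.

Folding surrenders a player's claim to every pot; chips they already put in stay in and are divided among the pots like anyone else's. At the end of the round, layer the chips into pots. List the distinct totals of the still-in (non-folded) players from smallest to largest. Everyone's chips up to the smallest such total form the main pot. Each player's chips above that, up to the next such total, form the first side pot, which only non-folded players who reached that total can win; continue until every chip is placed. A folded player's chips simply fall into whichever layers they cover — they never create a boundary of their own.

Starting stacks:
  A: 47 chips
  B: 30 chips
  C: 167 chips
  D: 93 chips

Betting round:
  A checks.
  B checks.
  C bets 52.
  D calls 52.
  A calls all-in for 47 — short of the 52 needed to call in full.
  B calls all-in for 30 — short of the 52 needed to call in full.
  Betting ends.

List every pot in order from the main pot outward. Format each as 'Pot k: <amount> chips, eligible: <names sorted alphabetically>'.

Pot 1: 120 chips, eligible: A, B, C, D
Pot 2: 51 chips, eligible: A, C, D
Pot 3: 10 chips, eligible: C, D

Derivation:
Contributions: A=47, B=30, C=52, D=52
Pot levels (distinct totals of non-folded players): 30, 47, 52
Layer 1-30: 30 each from A, B, C, D = 30*4 = 120 chips; eligible A, B, C, D
Layer 31-47: 17 each from A, C, D = 17*3 = 51 chips; eligible A, C, D
Layer 48-52: 5 each from C, D = 5*2 = 10 chips; eligible C, D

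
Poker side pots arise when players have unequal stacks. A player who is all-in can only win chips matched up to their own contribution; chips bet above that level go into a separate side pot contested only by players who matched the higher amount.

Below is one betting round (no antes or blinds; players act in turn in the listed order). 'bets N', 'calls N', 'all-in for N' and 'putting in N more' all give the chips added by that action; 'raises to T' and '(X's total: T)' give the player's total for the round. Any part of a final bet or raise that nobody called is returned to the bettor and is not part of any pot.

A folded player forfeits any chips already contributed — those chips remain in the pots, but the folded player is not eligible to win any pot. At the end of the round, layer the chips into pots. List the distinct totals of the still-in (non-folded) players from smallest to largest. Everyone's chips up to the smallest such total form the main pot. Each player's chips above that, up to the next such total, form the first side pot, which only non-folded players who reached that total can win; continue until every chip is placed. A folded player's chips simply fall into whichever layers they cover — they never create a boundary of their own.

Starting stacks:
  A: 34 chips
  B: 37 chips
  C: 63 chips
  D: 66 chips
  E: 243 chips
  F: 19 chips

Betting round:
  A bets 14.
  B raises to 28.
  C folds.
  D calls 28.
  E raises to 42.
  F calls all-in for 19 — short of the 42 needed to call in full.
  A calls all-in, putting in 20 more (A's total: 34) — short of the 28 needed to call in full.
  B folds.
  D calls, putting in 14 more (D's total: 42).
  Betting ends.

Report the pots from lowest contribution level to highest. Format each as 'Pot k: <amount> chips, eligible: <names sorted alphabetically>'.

Pot 1: 95 chips, eligible: A, D, E, F
Pot 2: 54 chips, eligible: A, D, E
Pot 3: 16 chips, eligible: D, E

Derivation:
Contributions: A=34, B=28, D=42, E=42, F=19
Folded: B, C
Pot levels (distinct totals of non-folded players): 19, 34, 42
Layer 1-19: 19 each from A, B, D, E, F = 19*5 = 95 chips; eligible A, D, E, F
Layer 20-34: A 15 + B 9 + D 15 + E 15 = 54 chips; eligible A, D, E
Layer 35-42: 8 each from D, E = 8*2 = 16 chips; eligible D, E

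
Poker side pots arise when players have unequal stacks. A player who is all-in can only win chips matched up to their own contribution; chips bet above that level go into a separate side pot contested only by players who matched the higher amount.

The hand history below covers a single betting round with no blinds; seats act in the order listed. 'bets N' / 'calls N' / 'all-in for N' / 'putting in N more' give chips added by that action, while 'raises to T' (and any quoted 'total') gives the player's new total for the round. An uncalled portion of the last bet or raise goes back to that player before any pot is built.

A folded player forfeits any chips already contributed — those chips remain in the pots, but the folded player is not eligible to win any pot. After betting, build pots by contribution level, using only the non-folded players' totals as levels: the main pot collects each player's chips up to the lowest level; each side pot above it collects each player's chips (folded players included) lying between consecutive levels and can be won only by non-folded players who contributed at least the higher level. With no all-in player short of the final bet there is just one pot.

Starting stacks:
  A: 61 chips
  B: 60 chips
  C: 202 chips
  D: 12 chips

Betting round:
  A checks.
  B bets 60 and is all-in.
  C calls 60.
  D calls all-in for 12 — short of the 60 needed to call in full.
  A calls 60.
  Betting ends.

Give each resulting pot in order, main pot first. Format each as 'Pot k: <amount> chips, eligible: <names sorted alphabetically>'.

Pot 1: 48 chips, eligible: A, B, C, D
Pot 2: 144 chips, eligible: A, B, C

Derivation:
Contributions: A=60, B=60, C=60, D=12
Pot levels (distinct totals of non-folded players): 12, 60
Layer 1-12: 12 each from A, B, C, D = 12*4 = 48 chips; eligible A, B, C, D
Layer 13-60: 48 each from A, B, C = 48*3 = 144 chips; eligible A, B, C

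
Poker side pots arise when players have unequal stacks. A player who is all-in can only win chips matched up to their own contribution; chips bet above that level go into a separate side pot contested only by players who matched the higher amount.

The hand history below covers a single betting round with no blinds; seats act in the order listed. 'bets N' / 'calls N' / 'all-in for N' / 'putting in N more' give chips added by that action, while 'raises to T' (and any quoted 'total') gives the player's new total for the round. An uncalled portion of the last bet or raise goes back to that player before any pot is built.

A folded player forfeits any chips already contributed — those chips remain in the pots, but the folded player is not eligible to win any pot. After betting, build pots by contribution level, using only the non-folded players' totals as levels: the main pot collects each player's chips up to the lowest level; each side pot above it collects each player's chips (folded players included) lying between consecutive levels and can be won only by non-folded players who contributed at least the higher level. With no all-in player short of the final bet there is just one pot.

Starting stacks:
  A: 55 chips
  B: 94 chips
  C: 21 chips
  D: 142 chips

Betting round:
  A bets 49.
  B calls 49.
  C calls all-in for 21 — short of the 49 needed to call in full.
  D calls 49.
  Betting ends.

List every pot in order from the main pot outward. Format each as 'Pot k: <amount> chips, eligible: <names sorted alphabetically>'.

Pot 1: 84 chips, eligible: A, B, C, D
Pot 2: 84 chips, eligible: A, B, D

Derivation:
Contributions: A=49, B=49, C=21, D=49
Pot levels (distinct totals of non-folded players): 21, 49
Layer 1-21: 21 each from A, B, C, D = 21*4 = 84 chips; eligible A, B, C, D
Layer 22-49: 28 each from A, B, D = 28*3 = 84 chips; eligible A, B, D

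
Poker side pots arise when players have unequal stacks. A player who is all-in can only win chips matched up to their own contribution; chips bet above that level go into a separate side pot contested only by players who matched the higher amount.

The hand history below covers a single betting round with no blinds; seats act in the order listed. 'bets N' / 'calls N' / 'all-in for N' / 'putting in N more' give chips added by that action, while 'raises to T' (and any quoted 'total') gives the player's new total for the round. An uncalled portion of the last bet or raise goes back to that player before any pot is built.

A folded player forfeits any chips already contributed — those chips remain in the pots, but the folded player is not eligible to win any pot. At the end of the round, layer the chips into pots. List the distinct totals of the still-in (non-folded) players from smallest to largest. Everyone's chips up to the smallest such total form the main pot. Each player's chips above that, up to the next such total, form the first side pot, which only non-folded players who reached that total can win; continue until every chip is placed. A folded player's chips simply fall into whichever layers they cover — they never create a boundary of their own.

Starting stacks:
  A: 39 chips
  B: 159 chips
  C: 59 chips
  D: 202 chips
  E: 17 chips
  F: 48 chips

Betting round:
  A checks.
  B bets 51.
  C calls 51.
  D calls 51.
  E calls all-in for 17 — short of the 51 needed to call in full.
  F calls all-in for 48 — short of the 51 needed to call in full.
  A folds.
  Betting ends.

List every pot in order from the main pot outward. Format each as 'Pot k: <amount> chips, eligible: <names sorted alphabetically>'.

Contributions: B=51, C=51, D=51, E=17, F=48
Folded: A
Pot levels (distinct totals of non-folded players): 17, 48, 51
Layer 1-17: 17 each from B, C, D, E, F = 17*5 = 85 chips; eligible B, C, D, E, F
Layer 18-48: 31 each from B, C, D, F = 31*4 = 124 chips; eligible B, C, D, F
Layer 49-51: 3 each from B, C, D = 3*3 = 9 chips; eligible B, C, D

Pot 1: 85 chips, eligible: B, C, D, E, F
Pot 2: 124 chips, eligible: B, C, D, F
Pot 3: 9 chips, eligible: B, C, D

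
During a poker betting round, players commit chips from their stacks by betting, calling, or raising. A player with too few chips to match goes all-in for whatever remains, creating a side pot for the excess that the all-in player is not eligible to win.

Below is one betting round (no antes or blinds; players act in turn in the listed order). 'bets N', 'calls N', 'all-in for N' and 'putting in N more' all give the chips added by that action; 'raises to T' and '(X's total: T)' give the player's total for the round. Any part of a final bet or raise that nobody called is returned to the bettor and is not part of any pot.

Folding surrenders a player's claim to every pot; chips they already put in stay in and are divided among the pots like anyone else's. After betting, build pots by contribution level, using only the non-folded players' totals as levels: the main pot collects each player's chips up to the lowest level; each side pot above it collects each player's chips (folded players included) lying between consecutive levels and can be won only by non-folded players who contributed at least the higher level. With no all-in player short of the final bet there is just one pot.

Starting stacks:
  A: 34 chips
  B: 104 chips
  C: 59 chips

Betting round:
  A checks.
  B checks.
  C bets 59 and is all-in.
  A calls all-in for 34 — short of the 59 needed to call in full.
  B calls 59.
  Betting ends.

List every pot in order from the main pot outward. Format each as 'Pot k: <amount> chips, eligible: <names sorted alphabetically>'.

Pot 1: 102 chips, eligible: A, B, C
Pot 2: 50 chips, eligible: B, C

Derivation:
Contributions: A=34, B=59, C=59
Pot levels (distinct totals of non-folded players): 34, 59
Layer 1-34: 34 each from A, B, C = 34*3 = 102 chips; eligible A, B, C
Layer 35-59: 25 each from B, C = 25*2 = 50 chips; eligible B, C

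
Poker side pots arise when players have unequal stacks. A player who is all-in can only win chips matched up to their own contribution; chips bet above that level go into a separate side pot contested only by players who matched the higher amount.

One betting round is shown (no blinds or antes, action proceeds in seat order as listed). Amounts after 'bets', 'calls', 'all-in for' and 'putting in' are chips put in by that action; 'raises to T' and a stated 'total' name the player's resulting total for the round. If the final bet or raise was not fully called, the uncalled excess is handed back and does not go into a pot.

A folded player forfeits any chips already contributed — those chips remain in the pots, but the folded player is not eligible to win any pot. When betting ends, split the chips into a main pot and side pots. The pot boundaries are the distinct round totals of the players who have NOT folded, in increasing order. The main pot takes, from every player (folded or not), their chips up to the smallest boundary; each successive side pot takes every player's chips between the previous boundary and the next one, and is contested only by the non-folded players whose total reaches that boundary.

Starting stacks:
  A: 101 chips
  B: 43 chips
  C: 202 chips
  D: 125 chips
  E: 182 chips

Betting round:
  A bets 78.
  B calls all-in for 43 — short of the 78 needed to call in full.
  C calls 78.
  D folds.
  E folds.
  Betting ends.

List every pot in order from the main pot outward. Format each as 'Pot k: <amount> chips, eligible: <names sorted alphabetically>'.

Pot 1: 129 chips, eligible: A, B, C
Pot 2: 70 chips, eligible: A, C

Derivation:
Contributions: A=78, B=43, C=78
Folded: D, E
Pot levels (distinct totals of non-folded players): 43, 78
Layer 1-43: 43 each from A, B, C = 43*3 = 129 chips; eligible A, B, C
Layer 44-78: 35 each from A, C = 35*2 = 70 chips; eligible A, C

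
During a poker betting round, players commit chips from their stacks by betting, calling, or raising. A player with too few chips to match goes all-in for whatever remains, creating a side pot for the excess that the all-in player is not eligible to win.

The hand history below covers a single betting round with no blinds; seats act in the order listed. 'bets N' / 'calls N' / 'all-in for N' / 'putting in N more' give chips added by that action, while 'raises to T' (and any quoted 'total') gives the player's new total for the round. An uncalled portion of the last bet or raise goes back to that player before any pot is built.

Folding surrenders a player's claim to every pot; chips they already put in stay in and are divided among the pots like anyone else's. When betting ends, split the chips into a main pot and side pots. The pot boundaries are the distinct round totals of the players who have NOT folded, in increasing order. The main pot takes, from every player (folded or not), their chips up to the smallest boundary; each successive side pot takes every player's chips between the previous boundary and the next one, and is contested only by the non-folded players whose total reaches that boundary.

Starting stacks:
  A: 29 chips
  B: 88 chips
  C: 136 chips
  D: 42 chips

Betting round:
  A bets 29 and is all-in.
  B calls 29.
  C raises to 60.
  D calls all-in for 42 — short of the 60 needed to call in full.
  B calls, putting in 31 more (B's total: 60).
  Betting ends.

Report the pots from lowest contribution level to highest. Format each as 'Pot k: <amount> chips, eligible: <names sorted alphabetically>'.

Pot 1: 116 chips, eligible: A, B, C, D
Pot 2: 39 chips, eligible: B, C, D
Pot 3: 36 chips, eligible: B, C

Derivation:
Contributions: A=29, B=60, C=60, D=42
Pot levels (distinct totals of non-folded players): 29, 42, 60
Layer 1-29: 29 each from A, B, C, D = 29*4 = 116 chips; eligible A, B, C, D
Layer 30-42: 13 each from B, C, D = 13*3 = 39 chips; eligible B, C, D
Layer 43-60: 18 each from B, C = 18*2 = 36 chips; eligible B, C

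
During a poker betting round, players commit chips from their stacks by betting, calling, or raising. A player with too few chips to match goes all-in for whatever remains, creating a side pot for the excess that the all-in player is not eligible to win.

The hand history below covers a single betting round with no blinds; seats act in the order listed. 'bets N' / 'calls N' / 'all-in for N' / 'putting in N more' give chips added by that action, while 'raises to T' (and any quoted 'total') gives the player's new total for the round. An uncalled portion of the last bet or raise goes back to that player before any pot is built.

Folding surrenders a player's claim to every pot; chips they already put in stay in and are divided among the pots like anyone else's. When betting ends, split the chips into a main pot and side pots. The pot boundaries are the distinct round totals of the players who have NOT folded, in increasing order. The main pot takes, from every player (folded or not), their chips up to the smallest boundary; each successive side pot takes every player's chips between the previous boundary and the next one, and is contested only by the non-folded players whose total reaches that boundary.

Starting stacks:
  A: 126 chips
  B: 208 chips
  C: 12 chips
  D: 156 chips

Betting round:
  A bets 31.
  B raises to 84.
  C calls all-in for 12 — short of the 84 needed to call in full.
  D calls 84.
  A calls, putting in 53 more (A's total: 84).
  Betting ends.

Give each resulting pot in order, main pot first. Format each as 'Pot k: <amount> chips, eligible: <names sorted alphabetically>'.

Pot 1: 48 chips, eligible: A, B, C, D
Pot 2: 216 chips, eligible: A, B, D

Derivation:
Contributions: A=84, B=84, C=12, D=84
Pot levels (distinct totals of non-folded players): 12, 84
Layer 1-12: 12 each from A, B, C, D = 12*4 = 48 chips; eligible A, B, C, D
Layer 13-84: 72 each from A, B, D = 72*3 = 216 chips; eligible A, B, D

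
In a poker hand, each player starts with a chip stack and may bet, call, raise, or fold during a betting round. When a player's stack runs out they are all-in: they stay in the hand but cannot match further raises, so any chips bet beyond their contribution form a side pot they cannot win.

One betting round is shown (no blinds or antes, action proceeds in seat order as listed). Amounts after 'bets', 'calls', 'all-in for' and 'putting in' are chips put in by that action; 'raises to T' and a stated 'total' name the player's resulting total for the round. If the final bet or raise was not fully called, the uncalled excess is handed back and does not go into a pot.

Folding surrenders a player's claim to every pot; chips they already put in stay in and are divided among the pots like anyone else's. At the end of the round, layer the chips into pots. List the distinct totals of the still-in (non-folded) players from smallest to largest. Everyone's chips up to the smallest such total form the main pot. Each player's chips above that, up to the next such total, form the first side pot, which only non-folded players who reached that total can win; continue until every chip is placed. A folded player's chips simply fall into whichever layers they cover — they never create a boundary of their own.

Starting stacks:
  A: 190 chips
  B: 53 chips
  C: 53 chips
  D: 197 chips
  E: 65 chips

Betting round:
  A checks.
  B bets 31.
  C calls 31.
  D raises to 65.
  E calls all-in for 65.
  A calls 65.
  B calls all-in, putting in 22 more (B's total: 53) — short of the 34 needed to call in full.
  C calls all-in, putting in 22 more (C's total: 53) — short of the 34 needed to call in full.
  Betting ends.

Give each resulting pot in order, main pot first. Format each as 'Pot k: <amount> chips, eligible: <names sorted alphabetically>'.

Pot 1: 265 chips, eligible: A, B, C, D, E
Pot 2: 36 chips, eligible: A, D, E

Derivation:
Contributions: A=65, B=53, C=53, D=65, E=65
Pot levels (distinct totals of non-folded players): 53, 65
Layer 1-53: 53 each from A, B, C, D, E = 53*5 = 265 chips; eligible A, B, C, D, E
Layer 54-65: 12 each from A, D, E = 12*3 = 36 chips; eligible A, D, E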